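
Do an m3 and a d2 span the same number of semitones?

A minor third spans 3 semitones; a diminished second spans 0.
The spans differ, so they are not enharmonic equivalents.

No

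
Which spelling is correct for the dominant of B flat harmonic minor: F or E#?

F

Each scale degree takes a distinct letter name. Degree 5 of a scale on B must use the letter F.
F and E# are enharmonically the same pitch, but only F uses the letter F, so it is the correct spelling here.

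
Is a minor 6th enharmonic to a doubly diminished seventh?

A minor sixth spans 8 semitones; a doubly diminished seventh spans 8.
They are enharmonically equivalent.

Yes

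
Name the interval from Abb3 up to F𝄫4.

minor sixth

The letter names run A→F, a span of 5 letter steps, so the interval is some kind of sixth.
Abb to Fbb is 8 semitones. A major sixth is 9, so 8 makes it minor.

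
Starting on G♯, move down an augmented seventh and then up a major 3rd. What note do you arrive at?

C

An augmented seventh down from G# is Ab (letter A, 12 semitones down).
A major third up from Ab is C (letter C, 4 semitones up).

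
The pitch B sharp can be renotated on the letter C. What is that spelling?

Plain C sits at the same pitch as B#, so on the letter C the same pitch needs a natural: C.

C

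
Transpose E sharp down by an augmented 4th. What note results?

B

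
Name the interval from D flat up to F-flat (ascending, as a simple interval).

The letter names run D→F, a span of 2 letter steps, so the interval is some kind of third.
Db to Fb is 3 semitones. A major third is 4, so 3 makes it minor.

minor third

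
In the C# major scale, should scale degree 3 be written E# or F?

Each scale degree takes a distinct letter name. Degree 3 of a scale on C must use the letter E.
E# and F are enharmonically the same pitch, but only E# uses the letter E, so it is the correct spelling here.

E#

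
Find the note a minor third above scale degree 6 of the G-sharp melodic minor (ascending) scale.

Scale degree 6 of G# melodic minor (ascending) is E#.
A minor third (3 semitones) above E# lands on the letter G, giving G#.

G#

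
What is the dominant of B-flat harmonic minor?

F

Degree 5 takes the letter 4 steps above B, which is F.
In harmonic minor, degree 5 sits 7 semitones above the tonic. Bb + 7 semitones is pitch class 5, spelled on F as F.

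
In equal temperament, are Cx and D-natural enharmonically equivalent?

Yes

C## is pitch class 2; D is pitch class 2.
All spellings map to pitch class 2, so they are enharmonically equivalent.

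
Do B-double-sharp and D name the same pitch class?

Two spellings are enharmonically equivalent only if they share a pitch class.
Here B## → 1, D → 2; 1 ≠ 2, so they are not.

No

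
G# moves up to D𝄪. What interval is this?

Counting letters G–A–B–C–D gives a fifth.
G#→D## = 8 semitones, 1 wider than the perfect fifth (7), so augmented.

augmented fifth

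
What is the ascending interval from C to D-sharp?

augmented second

Counting letters C–D gives a second.
C→D# = 3 semitones, 1 wider than the major second (2), so augmented.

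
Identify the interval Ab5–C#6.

augmented third

The letter names run A→C, a span of 2 letter steps, so the interval is some kind of third.
Ab to C# is 5 semitones. A major third is 4, so 5 makes it augmented.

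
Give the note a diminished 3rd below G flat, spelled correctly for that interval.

E

A third below G lands on the letter E.
A diminished third spans 2 semitones, so Gb moves to pitch class 4. On the letter E that is E.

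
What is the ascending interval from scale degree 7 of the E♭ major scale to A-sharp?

Scale degree 7 of Eb major is D.
D up to A#: letters D→A make it a fifth; 8 semitones makes it augmented.

augmented fifth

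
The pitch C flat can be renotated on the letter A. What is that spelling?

A##

Plain A sits 2 semitones below Cb, so on the letter A the same pitch needs a double sharp: A##.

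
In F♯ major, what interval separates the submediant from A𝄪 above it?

The submediant of F# major is D#.
D# up to A##: letters D→A make it a fifth; 8 semitones makes it augmented.

augmented fifth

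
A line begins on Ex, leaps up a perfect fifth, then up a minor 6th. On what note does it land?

A perfect fifth up from E## is B## (letter B, 7 semitones up).
A minor sixth up from B## is G## (letter G, 8 semitones up).

G##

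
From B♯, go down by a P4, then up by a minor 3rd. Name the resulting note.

A#

A perfect fourth down from B# is F## (letter F, 5 semitones down).
A minor third up from F## is A# (letter A, 3 semitones up).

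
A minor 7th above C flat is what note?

Bbb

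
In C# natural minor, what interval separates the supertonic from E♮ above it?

minor second

The supertonic of C# natural minor is D#.
D# up to E: letters D→E make it a second; 1 semitone makes it minor.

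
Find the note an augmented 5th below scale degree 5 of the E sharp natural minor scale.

E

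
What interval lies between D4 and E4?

Counting letters D–E gives a second.
D→E = 2 semitones, exactly the major second.

major second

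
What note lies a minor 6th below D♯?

F##

A sixth below D lands on the letter F.
A minor sixth spans 8 semitones, so D# moves to pitch class 7. On the letter F that is F##.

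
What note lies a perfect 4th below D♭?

A fourth below D lands on the letter A.
A perfect fourth spans 5 semitones, so Db moves to pitch class 8. On the letter A that is Ab.

Ab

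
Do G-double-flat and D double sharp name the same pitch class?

Gbb is pitch class 5; D## is pitch class 4.
The pitch classes differ (5 vs. 4), so they are not enharmonic equivalents.

No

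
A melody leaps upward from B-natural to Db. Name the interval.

The letter names run B→D, a span of 2 letter steps, so the interval is some kind of third.
B to Db is 2 semitones. A major third is 4, so 2 makes it diminished.

diminished third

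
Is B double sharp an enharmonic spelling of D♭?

Yes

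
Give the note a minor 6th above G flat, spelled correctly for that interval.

A sixth above G lands on the letter E.
A minor sixth spans 8 semitones, so Gb moves to pitch class 2. On the letter E that is Ebb.

Ebb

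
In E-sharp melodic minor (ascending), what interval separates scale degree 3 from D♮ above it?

diminished fifth

Scale degree 3 of E# melodic minor (ascending) is G#.
G# up to D: letters G→D make it a fifth; 6 semitones makes it diminished.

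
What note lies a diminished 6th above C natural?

C up a major sixth is A, so the target letter is A.
From C, a diminished sixth is 7 semitones up: Abb.

Abb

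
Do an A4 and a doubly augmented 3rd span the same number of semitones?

An augmented fourth spans 6 semitones; a doubly augmented third spans 6.
They are enharmonically equivalent.

Yes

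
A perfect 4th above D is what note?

G

A fourth above D lands on the letter G.
A perfect fourth spans 5 semitones, so D moves to pitch class 7. On the letter G that is G.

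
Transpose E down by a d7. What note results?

E down a major seventh is F, so the target letter is F.
From E, a diminished seventh is 9 semitones down: F##.

F##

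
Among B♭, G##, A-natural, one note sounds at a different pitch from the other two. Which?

Bb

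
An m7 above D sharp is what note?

D up a major seventh is C#, so the target letter is C.
From D#, a minor seventh is 10 semitones up: C#.

C#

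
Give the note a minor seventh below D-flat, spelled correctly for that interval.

A seventh below D lands on the letter E.
A minor seventh spans 10 semitones, so Db moves to pitch class 3. On the letter E that is Eb.

Eb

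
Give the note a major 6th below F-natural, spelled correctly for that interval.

Ab

A sixth below F lands on the letter A.
A major sixth spans 9 semitones, so F moves to pitch class 8. On the letter A that is Ab.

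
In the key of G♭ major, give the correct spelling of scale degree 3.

The Gb major scale runs Gb Ab Bb Cb Db Eb F.
Degree 3 is Bb.

Bb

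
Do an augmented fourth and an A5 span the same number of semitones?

No

An augmented fourth spans 6 semitones; an augmented fifth spans 8.
The spans differ, so they are not enharmonic equivalents.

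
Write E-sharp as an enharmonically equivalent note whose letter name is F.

E# is pitch class 5. The letter F alone is pitch class 5.
Pitch class 5 on F needs no accidental: F.

F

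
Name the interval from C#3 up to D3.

minor second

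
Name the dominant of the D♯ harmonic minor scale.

A#

The D# harmonic minor scale runs D# E# F# G# A# B C##.
Degree 5 is A#.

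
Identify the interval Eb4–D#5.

augmented seventh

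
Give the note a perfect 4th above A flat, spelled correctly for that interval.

A fourth above A lands on the letter D.
A perfect fourth spans 5 semitones, so Ab moves to pitch class 1. On the letter D that is Db.

Db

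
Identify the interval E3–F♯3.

major second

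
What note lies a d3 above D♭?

Fbb

A third above D lands on the letter F.
A diminished third spans 2 semitones, so Db moves to pitch class 3. On the letter F that is Fbb.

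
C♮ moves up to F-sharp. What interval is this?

augmented fourth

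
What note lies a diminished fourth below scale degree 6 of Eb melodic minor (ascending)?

G#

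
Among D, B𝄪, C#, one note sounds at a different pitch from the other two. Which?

D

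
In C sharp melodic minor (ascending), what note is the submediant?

The C# melodic minor (ascending) scale runs C# D# E F# G# A# B#.
Degree 6 is A#.

A#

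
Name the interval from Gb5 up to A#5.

doubly augmented second

Counting letters G–A gives a second.
Gb→A# = 4 semitones, 2 wider than the major second (2), so doubly augmented.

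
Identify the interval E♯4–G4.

Counting letters E–F–G gives a third.
E#→G = 2 semitones, 2 narrower than the major third (4), so diminished.

diminished third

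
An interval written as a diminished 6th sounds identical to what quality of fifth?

A diminished sixth spans 7 semitones.
A fifth spanning 7 semitones is perfect (the perfect fifth is 7).

perfect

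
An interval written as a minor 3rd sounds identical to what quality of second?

augmented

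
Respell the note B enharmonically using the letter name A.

Plain A sits 2 semitones below B, so on the letter A the same pitch needs a double sharp: A##.

A##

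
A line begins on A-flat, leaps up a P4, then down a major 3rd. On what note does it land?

A perfect fourth up from Ab is Db (letter D, 5 semitones up).
A major third down from Db is Bbb (letter B, 4 semitones down).

Bbb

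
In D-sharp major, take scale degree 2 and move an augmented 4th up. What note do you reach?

Scale degree 2 of D# major is E#.
An augmented fourth (6 semitones) above E# lands on the letter A, giving A##.

A##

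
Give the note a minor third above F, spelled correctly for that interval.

Ab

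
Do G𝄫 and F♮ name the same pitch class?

Yes

Gbb is pitch class 5; F is pitch class 5.
All spellings map to pitch class 5, so they are enharmonically equivalent.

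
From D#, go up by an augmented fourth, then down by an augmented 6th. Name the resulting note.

B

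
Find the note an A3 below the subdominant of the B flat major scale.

Cbb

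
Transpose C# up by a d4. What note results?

A fourth above C lands on the letter F.
A diminished fourth spans 4 semitones, so C# moves to pitch class 5. On the letter F that is F.

F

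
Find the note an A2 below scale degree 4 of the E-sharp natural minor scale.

G

Scale degree 4 of E# natural minor is A#.
An augmented second (3 semitones) below A# lands on the letter G, giving G.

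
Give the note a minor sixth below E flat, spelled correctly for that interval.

G

E down a major sixth is G, so the target letter is G.
From Eb, a minor sixth is 8 semitones down: G.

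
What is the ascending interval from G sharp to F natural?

Counting letters G–A–B–C–D–E–F gives a seventh.
G#→F = 9 semitones, 2 narrower than the major seventh (11), so diminished.

diminished seventh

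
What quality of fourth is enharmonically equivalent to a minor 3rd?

A minor third spans 3 semitones.
A fourth spanning 3 semitones is doubly diminished (the perfect fourth is 5).

doubly diminished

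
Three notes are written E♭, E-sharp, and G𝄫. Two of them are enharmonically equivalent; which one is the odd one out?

In 12-tone equal temperament, enharmonic equivalents share a pitch class. Eb is pitch class 3; E# is pitch class 5; Gbb is pitch class 5.
E# and Gbb share pitch class 5, while Eb is pitch class 3.

Eb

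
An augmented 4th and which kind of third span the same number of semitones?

doubly augmented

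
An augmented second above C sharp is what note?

A second above C lands on the letter D.
An augmented second spans 3 semitones, so C# moves to pitch class 4. On the letter D that is D##.

D##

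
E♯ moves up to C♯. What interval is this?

minor sixth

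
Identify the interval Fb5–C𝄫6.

diminished fifth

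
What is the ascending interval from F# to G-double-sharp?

The letter names run F→G, a span of 1 letter step, so the interval is some kind of second.
F# to G## is 3 semitones. A major second is 2, so 3 makes it augmented.

augmented second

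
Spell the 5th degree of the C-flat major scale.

The Cb major scale runs Cb Db Eb Fb Gb Ab Bb.
Degree 5 is Gb.

Gb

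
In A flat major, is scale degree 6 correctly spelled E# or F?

Each scale degree takes a distinct letter name. Degree 6 of a scale on A must use the letter F.
F and E# are enharmonically the same pitch, but only F uses the letter F, so it is the correct spelling here.

F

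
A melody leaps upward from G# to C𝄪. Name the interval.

Counting letters G–A–B–C gives a fourth.
G#→C## = 6 semitones, 1 wider than the perfect fourth (5), so augmented.

augmented fourth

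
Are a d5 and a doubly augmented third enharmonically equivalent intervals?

Yes

A diminished fifth spans 6 semitones; a doubly augmented third spans 6.
They are enharmonically equivalent.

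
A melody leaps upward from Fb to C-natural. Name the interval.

augmented fifth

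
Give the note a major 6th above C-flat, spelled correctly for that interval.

Ab

A sixth above C lands on the letter A.
A major sixth spans 9 semitones, so Cb moves to pitch class 8. On the letter A that is Ab.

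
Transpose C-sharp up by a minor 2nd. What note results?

C up a major second is D, so the target letter is D.
From C#, a minor second is 1 semitone up: D.

D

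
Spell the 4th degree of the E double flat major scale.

The Ebb major scale runs Ebb Fb Gb Abb Bbb Cb Db.
Degree 4 is Abb.

Abb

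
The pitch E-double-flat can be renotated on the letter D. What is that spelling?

Ebb is pitch class 2. The letter D alone is pitch class 2.
Pitch class 2 on D needs no accidental: D.

D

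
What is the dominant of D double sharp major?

Degree 5 takes the letter 4 steps above D, which is A.
In major, degree 5 sits 7 semitones above the tonic. D## + 7 semitones is pitch class 11, spelled on A as A##.

A##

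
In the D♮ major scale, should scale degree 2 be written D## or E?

E

Each scale degree takes a distinct letter name. Degree 2 of a scale on D must use the letter E.
E and D## are enharmonically the same pitch, but only E uses the letter E, so it is the correct spelling here.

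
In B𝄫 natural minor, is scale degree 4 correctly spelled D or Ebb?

Ebb

Each scale degree takes a distinct letter name. Degree 4 of a scale on B must use the letter E.
Ebb and D are enharmonically the same pitch, but only Ebb uses the letter E, so it is the correct spelling here.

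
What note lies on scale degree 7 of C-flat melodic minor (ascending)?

Bb

The Cb melodic minor (ascending) scale runs Cb Db Ebb Fb Gb Ab Bb.
Degree 7 is Bb.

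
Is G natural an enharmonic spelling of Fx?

Yes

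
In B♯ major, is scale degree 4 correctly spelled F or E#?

E#

Each scale degree takes a distinct letter name. Degree 4 of a scale on B must use the letter E.
E# and F are enharmonically the same pitch, but only E# uses the letter E, so it is the correct spelling here.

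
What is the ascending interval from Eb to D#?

The letter names run E→D, a span of 6 letter steps, so the interval is some kind of seventh.
Eb to D# is 12 semitones. A major seventh is 11, so 12 makes it augmented.

augmented seventh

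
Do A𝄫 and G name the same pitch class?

Abb = pitch class 7 and G = pitch class 7 — the same pitch class, so they are enharmonic equivalents.

Yes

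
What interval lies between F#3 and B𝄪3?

Counting letters F–G–A–B gives a fourth.
F#→B## = 7 semitones, 2 wider than the perfect fourth (5), so doubly augmented.

doubly augmented fourth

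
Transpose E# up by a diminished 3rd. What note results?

G

E up a major third is G#, so the target letter is G.
From E#, a diminished third is 2 semitones up: G.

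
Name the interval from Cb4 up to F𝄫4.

The letter names run C→F, a span of 3 letter steps, so the interval is some kind of fourth.
Cb to Fbb is 4 semitones. A perfect fourth is 5, so 4 makes it diminished.

diminished fourth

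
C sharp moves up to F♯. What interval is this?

Counting letters C–D–E–F gives a fourth.
C#→F# = 5 semitones, exactly the perfect fourth.

perfect fourth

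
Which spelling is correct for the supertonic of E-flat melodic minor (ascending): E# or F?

F

Each scale degree takes a distinct letter name. Degree 2 of a scale on E must use the letter F.
F and E# are enharmonically the same pitch, but only F uses the letter F, so it is the correct spelling here.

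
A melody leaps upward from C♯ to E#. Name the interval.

The letter names run C→E, a span of 2 letter steps, so the interval is some kind of third.
C# to E# is 4 semitones. A major third is 4, so 4 makes it major.

major third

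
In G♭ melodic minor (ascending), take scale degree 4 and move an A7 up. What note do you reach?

Scale degree 4 of Gb melodic minor (ascending) is Cb.
An augmented seventh (12 semitones) above Cb lands on the letter B, giving B.

B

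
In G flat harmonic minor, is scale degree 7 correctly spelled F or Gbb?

Each scale degree takes a distinct letter name. Degree 7 of a scale on G must use the letter F.
F and Gbb are enharmonically the same pitch, but only F uses the letter F, so it is the correct spelling here.

F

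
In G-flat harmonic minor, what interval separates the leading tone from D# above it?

augmented sixth

The leading tone of Gb harmonic minor is F.
F up to D#: letters F→D make it a sixth; 10 semitones makes it augmented.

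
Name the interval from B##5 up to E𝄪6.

perfect fourth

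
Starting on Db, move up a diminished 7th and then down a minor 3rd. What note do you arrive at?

Abb

A diminished seventh up from Db is Cbb (letter C, 9 semitones up).
A minor third down from Cbb is Abb (letter A, 3 semitones down).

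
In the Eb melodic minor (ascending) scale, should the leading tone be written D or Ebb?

D

Each scale degree takes a distinct letter name. Degree 7 of a scale on E must use the letter D.
D and Ebb are enharmonically the same pitch, but only D uses the letter D, so it is the correct spelling here.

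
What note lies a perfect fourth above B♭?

Eb

A fourth above B lands on the letter E.
A perfect fourth spans 5 semitones, so Bb moves to pitch class 3. On the letter E that is Eb.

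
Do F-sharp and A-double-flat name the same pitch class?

No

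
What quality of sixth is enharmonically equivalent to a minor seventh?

augmented

A minor seventh spans 10 semitones.
A sixth spanning 10 semitones is augmented (the major sixth is 9).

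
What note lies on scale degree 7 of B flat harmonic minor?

Degree 7 takes the letter 6 steps above B, which is A.
In harmonic minor, degree 7 sits 11 semitones above the tonic. Bb + 11 semitones is pitch class 9, spelled on A as A.

A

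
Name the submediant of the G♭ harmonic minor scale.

Degree 6 takes the letter 5 steps above G, which is E.
In harmonic minor, degree 6 sits 8 semitones above the tonic. Gb + 8 semitones is pitch class 2, spelled on E as Ebb.

Ebb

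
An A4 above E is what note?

E up a perfect fourth is A, so the target letter is A.
From E, an augmented fourth is 6 semitones up: A#.

A#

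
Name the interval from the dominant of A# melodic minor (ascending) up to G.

diminished third

The dominant of A# melodic minor (ascending) is E#.
E# up to G: letters E→G make it a third; 2 semitones makes it diminished.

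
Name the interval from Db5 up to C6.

Counting letters D–E–F–G–A–B–C gives a seventh.
Db→C = 11 semitones, exactly the major seventh.

major seventh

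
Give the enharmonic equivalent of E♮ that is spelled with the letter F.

Fb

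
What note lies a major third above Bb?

A third above B lands on the letter D.
A major third spans 4 semitones, so Bb moves to pitch class 2. On the letter D that is D.

D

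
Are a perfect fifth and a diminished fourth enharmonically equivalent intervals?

A perfect fifth spans 7 semitones; a diminished fourth spans 4.
The spans differ, so they are not enharmonic equivalents.

No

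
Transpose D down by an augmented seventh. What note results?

Ebb

D down a major seventh is Eb, so the target letter is E.
From D, an augmented seventh is 12 semitones down: Ebb.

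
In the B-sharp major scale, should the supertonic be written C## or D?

Each scale degree takes a distinct letter name. Degree 2 of a scale on B must use the letter C.
C## and D are enharmonically the same pitch, but only C## uses the letter C, so it is the correct spelling here.

C##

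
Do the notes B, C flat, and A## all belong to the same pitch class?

Yes

B is pitch class 11; Cb is pitch class 11; A## is pitch class 11.
All spellings map to pitch class 11, so they are enharmonically equivalent.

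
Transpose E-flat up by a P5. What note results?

Bb

A fifth above E lands on the letter B.
A perfect fifth spans 7 semitones, so Eb moves to pitch class 10. On the letter B that is Bb.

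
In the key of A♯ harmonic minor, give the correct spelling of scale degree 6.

F#

The A# harmonic minor scale runs A# B# C# D# E# F# G##.
Degree 6 is F#.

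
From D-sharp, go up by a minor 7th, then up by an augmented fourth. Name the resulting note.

F##

A minor seventh up from D# is C# (letter C, 10 semitones up).
An augmented fourth up from C# is F## (letter F, 6 semitones up).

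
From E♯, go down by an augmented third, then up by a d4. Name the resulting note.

Fb

An augmented third down from E# is C (letter C, 5 semitones down).
A diminished fourth up from C is Fb (letter F, 4 semitones up).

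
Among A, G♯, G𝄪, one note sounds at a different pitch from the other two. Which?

G#

In 12-tone equal temperament, enharmonic equivalents share a pitch class. A is pitch class 9; G# is pitch class 8; G## is pitch class 9.
A and G## share pitch class 9, while G# is pitch class 8.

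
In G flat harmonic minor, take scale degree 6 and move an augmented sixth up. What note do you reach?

Scale degree 6 of Gb harmonic minor is Ebb.
An augmented sixth (10 semitones) above Ebb lands on the letter C, giving C.

C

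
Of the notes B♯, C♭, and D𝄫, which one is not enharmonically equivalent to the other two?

Cb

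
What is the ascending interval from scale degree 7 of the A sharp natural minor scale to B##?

augmented third

Scale degree 7 of A# natural minor is G#.
G# up to B##: letters G→B make it a third; 5 semitones makes it augmented.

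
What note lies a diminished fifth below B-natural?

E#

A fifth below B lands on the letter E.
A diminished fifth spans 6 semitones, so B moves to pitch class 5. On the letter E that is E#.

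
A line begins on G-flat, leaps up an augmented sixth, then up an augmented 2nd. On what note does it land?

An augmented sixth up from Gb is E (letter E, 10 semitones up).
An augmented second up from E is F## (letter F, 3 semitones up).

F##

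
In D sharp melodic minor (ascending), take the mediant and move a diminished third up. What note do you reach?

Ab

The mediant of D# melodic minor (ascending) is F#.
A diminished third (2 semitones) above F# lands on the letter A, giving Ab.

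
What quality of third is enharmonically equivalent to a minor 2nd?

doubly diminished

A minor second spans 1 semitone.
A third spanning 1 semitone is doubly diminished (the major third is 4).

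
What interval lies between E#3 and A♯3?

perfect fourth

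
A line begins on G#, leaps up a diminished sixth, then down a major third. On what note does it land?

Cb

A diminished sixth up from G# is Eb (letter E, 7 semitones up).
A major third down from Eb is Cb (letter C, 4 semitones down).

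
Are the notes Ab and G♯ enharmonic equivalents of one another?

Yes

Ab = pitch class 8 and G# = pitch class 8 — the same pitch class, so they are enharmonic equivalents.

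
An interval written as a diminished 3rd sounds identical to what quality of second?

major

A diminished third spans 2 semitones.
A second spanning 2 semitones is major (the major second is 2).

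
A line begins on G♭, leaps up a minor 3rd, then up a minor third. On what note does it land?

Dbb

A minor third up from Gb is Bbb (letter B, 3 semitones up).
A minor third up from Bbb is Dbb (letter D, 3 semitones up).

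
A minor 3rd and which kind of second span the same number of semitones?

augmented

A minor third spans 3 semitones.
A second spanning 3 semitones is augmented (the major second is 2).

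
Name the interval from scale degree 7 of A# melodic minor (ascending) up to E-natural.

diminished sixth

Scale degree 7 of A# melodic minor (ascending) is G##.
G## up to E: letters G→E make it a sixth; 7 semitones makes it diminished.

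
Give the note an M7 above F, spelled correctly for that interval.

F up a major seventh is E, so the target letter is E.
From F, a major seventh is 11 semitones up: E.

E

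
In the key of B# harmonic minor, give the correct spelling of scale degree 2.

Degree 2 takes the letter 1 step above B, which is C.
In harmonic minor, degree 2 sits 2 semitones above the tonic. B# + 2 semitones is pitch class 2, spelled on C as C##.

C##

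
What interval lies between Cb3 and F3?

The letter names run C→F, a span of 3 letter steps, so the interval is some kind of fourth.
Cb to F is 6 semitones. A perfect fourth is 5, so 6 makes it augmented.

augmented fourth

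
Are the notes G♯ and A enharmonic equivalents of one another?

No

G# is pitch class 8; A is pitch class 9.
The pitch classes differ (8 vs. 9), so they are not enharmonic equivalents.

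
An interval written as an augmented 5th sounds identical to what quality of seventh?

doubly diminished

An augmented fifth spans 8 semitones.
A seventh spanning 8 semitones is doubly diminished (the major seventh is 11).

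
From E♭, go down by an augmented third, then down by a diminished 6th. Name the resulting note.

An augmented third down from Eb is Cbb (letter C, 5 semitones down).
A diminished sixth down from Cbb is Eb (letter E, 7 semitones down).

Eb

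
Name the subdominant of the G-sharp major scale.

Degree 4 takes the letter 3 steps above G, which is C.
In major, degree 4 sits 5 semitones above the tonic. G# + 5 semitones is pitch class 1, spelled on C as C#.

C#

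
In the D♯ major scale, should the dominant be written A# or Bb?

A#

Each scale degree takes a distinct letter name. Degree 5 of a scale on D must use the letter A.
A# and Bb are enharmonically the same pitch, but only A# uses the letter A, so it is the correct spelling here.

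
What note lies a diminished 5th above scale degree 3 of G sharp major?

F#

Scale degree 3 of G# major is B#.
A diminished fifth (6 semitones) above B# lands on the letter F, giving F#.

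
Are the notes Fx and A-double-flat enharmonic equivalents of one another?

F## is pitch class 7; Abb is pitch class 7.
All spellings map to pitch class 7, so they are enharmonically equivalent.

Yes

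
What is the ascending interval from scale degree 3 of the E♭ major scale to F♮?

minor seventh

Scale degree 3 of Eb major is G.
G up to F: letters G→F make it a seventh; 10 semitones makes it minor.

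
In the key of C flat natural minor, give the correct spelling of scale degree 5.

Gb

The Cb natural minor scale runs Cb Db Ebb Fb Gb Abb Bbb.
Degree 5 is Gb.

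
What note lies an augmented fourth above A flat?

A fourth above A lands on the letter D.
An augmented fourth spans 6 semitones, so Ab moves to pitch class 2. On the letter D that is D.

D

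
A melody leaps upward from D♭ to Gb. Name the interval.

perfect fourth

The letter names run D→G, a span of 3 letter steps, so the interval is some kind of fourth.
Db to Gb is 5 semitones. A perfect fourth is 5, so 5 makes it perfect.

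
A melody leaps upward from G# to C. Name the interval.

diminished fourth

Counting letters G–A–B–C gives a fourth.
G#→C = 4 semitones, 1 narrower than the perfect fourth (5), so diminished.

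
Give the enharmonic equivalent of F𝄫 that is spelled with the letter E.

Plain E sits 1 semitone above Fbb, so on the letter E the same pitch needs a flat: Eb.

Eb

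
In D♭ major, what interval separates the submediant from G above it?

The submediant of Db major is Bb.
Bb up to G: letters B→G make it a sixth; 9 semitones makes it major.

major sixth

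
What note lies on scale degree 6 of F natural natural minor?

Db

Degree 6 takes the letter 5 steps above F, which is D.
In natural minor, degree 6 sits 8 semitones above the tonic. F + 8 semitones is pitch class 1, spelled on D as Db.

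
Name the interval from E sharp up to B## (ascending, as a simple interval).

augmented fifth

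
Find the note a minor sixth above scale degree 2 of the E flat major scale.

Db

Scale degree 2 of Eb major is F.
A minor sixth (8 semitones) above F lands on the letter D, giving Db.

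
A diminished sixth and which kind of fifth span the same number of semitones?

perfect

A diminished sixth spans 7 semitones.
A fifth spanning 7 semitones is perfect (the perfect fifth is 7).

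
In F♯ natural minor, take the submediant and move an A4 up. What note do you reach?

The submediant of F# natural minor is D.
An augmented fourth (6 semitones) above D lands on the letter G, giving G#.

G#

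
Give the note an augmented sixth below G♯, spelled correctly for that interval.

Bb

G down a major sixth is Bb, so the target letter is B.
From G#, an augmented sixth is 10 semitones down: Bb.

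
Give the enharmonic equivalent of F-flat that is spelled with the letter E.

Plain E sits at the same pitch as Fb, so on the letter E the same pitch needs a natural: E.

E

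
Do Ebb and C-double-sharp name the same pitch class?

Yes

Ebb = pitch class 2 and C## = pitch class 2 — the same pitch class, so they are enharmonic equivalents.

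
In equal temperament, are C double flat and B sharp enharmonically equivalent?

No

Two spellings are enharmonically equivalent only if they share a pitch class.
Here Cbb → 10, B# → 0; 0 ≠ 10, so they are not.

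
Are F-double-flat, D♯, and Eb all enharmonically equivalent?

Fbb is pitch class 3; D# is pitch class 3; Eb is pitch class 3.
All spellings map to pitch class 3, so they are enharmonically equivalent.

Yes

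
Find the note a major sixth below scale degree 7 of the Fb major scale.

Gb

Scale degree 7 of Fb major is Eb.
A major sixth (9 semitones) below Eb lands on the letter G, giving Gb.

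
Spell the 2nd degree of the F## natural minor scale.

G##

Degree 2 takes the letter 1 step above F, which is G.
In natural minor, degree 2 sits 2 semitones above the tonic. F## + 2 semitones is pitch class 9, spelled on G as G##.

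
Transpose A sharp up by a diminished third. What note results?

A up a major third is C#, so the target letter is C.
From A#, a diminished third is 2 semitones up: C.

C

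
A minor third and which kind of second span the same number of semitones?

augmented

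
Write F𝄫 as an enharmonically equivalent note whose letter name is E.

Fbb is pitch class 3. The letter E alone is pitch class 4.
To reach pitch class 3 from E requires an offset of -1 semitone, i.e. flat: Eb.

Eb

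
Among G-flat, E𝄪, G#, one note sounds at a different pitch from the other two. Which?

In 12-tone equal temperament, enharmonic equivalents share a pitch class. Gb is pitch class 6; E## is pitch class 6; G# is pitch class 8.
Gb and E## share pitch class 6, while G# is pitch class 8.

G#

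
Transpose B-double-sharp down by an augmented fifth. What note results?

E#

A fifth below B lands on the letter E.
An augmented fifth spans 8 semitones, so B## moves to pitch class 5. On the letter E that is E#.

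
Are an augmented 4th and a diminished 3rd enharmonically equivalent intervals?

An augmented fourth spans 6 semitones; a diminished third spans 2.
The spans differ, so they are not enharmonic equivalents.

No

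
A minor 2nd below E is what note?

A second below E lands on the letter D.
A minor second spans 1 semitone, so E moves to pitch class 3. On the letter D that is D#.

D#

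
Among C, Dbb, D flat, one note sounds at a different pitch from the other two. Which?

In 12-tone equal temperament, enharmonic equivalents share a pitch class. C is pitch class 0; Dbb is pitch class 0; Db is pitch class 1.
C and Dbb share pitch class 0, while Db is pitch class 1.

Db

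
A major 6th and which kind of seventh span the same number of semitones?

A major sixth spans 9 semitones.
A seventh spanning 9 semitones is diminished (the major seventh is 11).

diminished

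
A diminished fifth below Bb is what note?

E

B down a perfect fifth is E, so the target letter is E.
From Bb, a diminished fifth is 6 semitones down: E.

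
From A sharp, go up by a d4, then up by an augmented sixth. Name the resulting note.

A diminished fourth up from A# is D (letter D, 4 semitones up).
An augmented sixth up from D is B# (letter B, 10 semitones up).

B#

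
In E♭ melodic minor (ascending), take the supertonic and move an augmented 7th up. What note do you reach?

The supertonic of Eb melodic minor (ascending) is F.
An augmented seventh (12 semitones) above F lands on the letter E, giving E#.

E#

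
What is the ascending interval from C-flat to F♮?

augmented fourth

The letter names run C→F, a span of 3 letter steps, so the interval is some kind of fourth.
Cb to F is 6 semitones. A perfect fourth is 5, so 6 makes it augmented.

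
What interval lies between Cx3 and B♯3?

The letter names run C→B, a span of 6 letter steps, so the interval is some kind of seventh.
C## to B# is 10 semitones. A major seventh is 11, so 10 makes it minor.

minor seventh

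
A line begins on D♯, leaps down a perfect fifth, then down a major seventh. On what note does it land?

A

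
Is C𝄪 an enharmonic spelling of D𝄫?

No

Two spellings are enharmonically equivalent only if they share a pitch class.
Here C## → 2, Dbb → 0; 0 ≠ 2, so they are not.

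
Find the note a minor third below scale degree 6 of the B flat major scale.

Scale degree 6 of Bb major is G.
A minor third (3 semitones) below G lands on the letter E, giving E.

E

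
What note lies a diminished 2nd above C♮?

C up a major second is D, so the target letter is D.
From C, a diminished second is 0 semitones up: Dbb.

Dbb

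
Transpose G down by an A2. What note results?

A second below G lands on the letter F.
An augmented second spans 3 semitones, so G moves to pitch class 4. On the letter F that is Fb.

Fb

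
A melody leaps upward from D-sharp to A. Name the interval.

The letter names run D→A, a span of 4 letter steps, so the interval is some kind of fifth.
D# to A is 6 semitones. A perfect fifth is 7, so 6 makes it diminished.

diminished fifth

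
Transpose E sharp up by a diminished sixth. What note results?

C

A sixth above E lands on the letter C.
A diminished sixth spans 7 semitones, so E# moves to pitch class 0. On the letter C that is C.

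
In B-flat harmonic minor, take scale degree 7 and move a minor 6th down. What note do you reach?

C#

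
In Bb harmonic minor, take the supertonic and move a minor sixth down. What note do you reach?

E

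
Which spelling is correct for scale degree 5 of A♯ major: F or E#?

E#

Each scale degree takes a distinct letter name. Degree 5 of a scale on A must use the letter E.
E# and F are enharmonically the same pitch, but only E# uses the letter E, so it is the correct spelling here.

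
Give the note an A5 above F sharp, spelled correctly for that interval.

C##

F up a perfect fifth is C, so the target letter is C.
From F#, an augmented fifth is 8 semitones up: C##.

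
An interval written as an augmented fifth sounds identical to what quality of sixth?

minor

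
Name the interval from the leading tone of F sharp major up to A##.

The leading tone of F# major is E#.
E# up to A##: letters E→A make it a fourth; 6 semitones makes it augmented.

augmented fourth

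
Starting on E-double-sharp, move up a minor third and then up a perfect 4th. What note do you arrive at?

C##

A minor third up from E## is G## (letter G, 3 semitones up).
A perfect fourth up from G## is C## (letter C, 5 semitones up).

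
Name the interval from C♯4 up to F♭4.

doubly diminished fourth

Counting letters C–D–E–F gives a fourth.
C#→Fb = 3 semitones, 2 narrower than the perfect fourth (5), so doubly diminished.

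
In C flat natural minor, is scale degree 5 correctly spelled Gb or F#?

Each scale degree takes a distinct letter name. Degree 5 of a scale on C must use the letter G.
Gb and F# are enharmonically the same pitch, but only Gb uses the letter G, so it is the correct spelling here.

Gb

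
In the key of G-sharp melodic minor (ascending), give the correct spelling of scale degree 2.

Degree 2 takes the letter 1 step above G, which is A.
In melodic minor (ascending), degree 2 sits 2 semitones above the tonic. G# + 2 semitones is pitch class 10, spelled on A as A#.

A#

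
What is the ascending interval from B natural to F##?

augmented fifth

The letter names run B→F, a span of 4 letter steps, so the interval is some kind of fifth.
B to F## is 8 semitones. A perfect fifth is 7, so 8 makes it augmented.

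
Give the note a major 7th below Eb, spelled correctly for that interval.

Fb

A seventh below E lands on the letter F.
A major seventh spans 11 semitones, so Eb moves to pitch class 4. On the letter F that is Fb.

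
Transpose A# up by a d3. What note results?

C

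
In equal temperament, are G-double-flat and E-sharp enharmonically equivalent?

Gbb is pitch class 5; E# is pitch class 5.
All spellings map to pitch class 5, so they are enharmonically equivalent.

Yes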